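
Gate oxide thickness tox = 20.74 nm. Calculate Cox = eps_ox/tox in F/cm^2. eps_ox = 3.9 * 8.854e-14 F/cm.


Step 1: eps_ox = 3.9 * 8.854e-14 = 3.45306e-13 F/cm
Step 2: tox in cm = 20.74 nm * 1e-7 = 2.0740e-06 cm
Step 3: Cox = 3.45306e-13 / 2.0740e-06 = 1.66e-07 F/cm^2

1.66e-07


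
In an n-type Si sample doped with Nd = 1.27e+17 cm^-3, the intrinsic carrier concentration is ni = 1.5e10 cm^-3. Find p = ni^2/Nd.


Step 1: Since Nd >> ni, n ≈ Nd = 1.27e+17 cm^-3
Step 2: p = ni^2 / n = (1.5e10)^2 / 1.27e+17
Step 3: p = 2.25e20 / 1.27e+17 = 1.77e+03 cm^-3

1.77e+03


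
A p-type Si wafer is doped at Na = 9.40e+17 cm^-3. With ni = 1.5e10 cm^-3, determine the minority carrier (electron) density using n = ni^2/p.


Step 1: Majority hole concentration p ≈ Na = 9.40e+17 cm^-3
Step 2: n = ni^2 / Na = (1.5e10)^2 / 9.40e+17
Step 3: n = 2.39e+02 cm^-3

2.39e+02


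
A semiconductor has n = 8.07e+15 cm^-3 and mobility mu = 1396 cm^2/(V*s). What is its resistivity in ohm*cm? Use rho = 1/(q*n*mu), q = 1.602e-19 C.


Step 1: sigma = q * n * mu = 1.602e-19 * 8.07e+15 * 1396 = 1.80477e+00 S/cm
Step 2: rho = 1 / sigma = 1 / 1.80477e+00 = 0.5541 ohm*cm

0.5541


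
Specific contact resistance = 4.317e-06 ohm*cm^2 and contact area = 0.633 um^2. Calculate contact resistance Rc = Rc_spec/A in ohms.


Step 1: Convert area to cm^2: 0.633 um^2 = 6.3300e-09 cm^2
Step 2: Rc = Rc_spec / A = 4.317e-06 / 6.3300e-09
Step 3: Rc = 6.82e+02 ohms

6.82e+02


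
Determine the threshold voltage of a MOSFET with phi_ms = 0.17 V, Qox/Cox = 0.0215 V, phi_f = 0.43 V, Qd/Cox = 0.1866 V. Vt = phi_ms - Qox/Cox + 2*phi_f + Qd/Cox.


Step 1: Vt = phi_ms - Qox/Cox + 2*phi_f + Qd/Cox
Step 2: Vt = 0.17 - 0.0215 + 2*0.43 + 0.1866
Step 3: Vt = 0.17 - 0.0215 + 0.86 + 0.1866
Step 4: Vt = 1.1951 V

1.1951


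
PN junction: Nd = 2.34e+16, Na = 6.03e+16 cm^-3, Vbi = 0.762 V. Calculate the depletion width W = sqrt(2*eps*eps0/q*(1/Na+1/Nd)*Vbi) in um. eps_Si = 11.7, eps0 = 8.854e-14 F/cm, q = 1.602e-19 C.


Step 1: 1/Na + 1/Nd = 1/6.03e+16 + 1/2.34e+16 = 5.93188e-17
Step 2: 2*eps*eps0/q = 2*11.7*8.854e-14/1.602e-19 = 1.293281e+07
Step 3: W^2 = 1.293281e+07 * 5.93188e-17 * 0.762 = 5.84575e-10
Step 4: W = sqrt(5.84575e-10) = 2.418e-05 cm = 0.2418 um

0.2418


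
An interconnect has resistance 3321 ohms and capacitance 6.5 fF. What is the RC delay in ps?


Step 1: tau = R * C
Step 2: tau = 3321 * 6.5 fF = 3321 * 6.5e-15 F
Step 3: tau = 2.15865e-11 s = 21.5865 ps

21.5865


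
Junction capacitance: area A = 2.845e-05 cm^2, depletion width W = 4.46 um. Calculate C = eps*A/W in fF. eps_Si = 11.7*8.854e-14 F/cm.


Step 1: eps_Si = 11.7 * 8.854e-14 = 1.035918e-12 F/cm
Step 2: W in cm = 4.46 * 1e-4 = 4.46e-04 cm
Step 3: C = 1.035918e-12 * 2.845e-05 / 4.46e-04 = 6.608042e-14 F
Step 4: C = 66.08 fF

66.08


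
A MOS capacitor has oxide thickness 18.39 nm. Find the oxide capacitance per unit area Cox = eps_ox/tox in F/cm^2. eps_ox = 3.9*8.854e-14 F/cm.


Step 1: eps_ox = 3.9 * 8.854e-14 = 3.45306e-13 F/cm
Step 2: tox in cm = 18.39 nm * 1e-7 = 1.8390e-06 cm
Step 3: Cox = 3.45306e-13 / 1.8390e-06 = 1.88e-07 F/cm^2

1.88e-07


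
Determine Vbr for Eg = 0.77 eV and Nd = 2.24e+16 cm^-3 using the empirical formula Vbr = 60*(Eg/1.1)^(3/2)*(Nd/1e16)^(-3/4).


Step 1: Eg/1.1 = 0.77/1.1 = 0.700000
Step 2: (Eg/1.1)^1.5 = 0.700000^1.5 = 0.585662
Step 3: (Nd/1e16)^(-0.75) = (2.24)^(-0.75) = 0.546153
Step 4: Vbr = 60 * 0.585662 * 0.546153 = 19.2 V

19.2


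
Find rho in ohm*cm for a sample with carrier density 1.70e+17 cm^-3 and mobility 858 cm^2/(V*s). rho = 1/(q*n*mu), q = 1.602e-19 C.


Step 1: sigma = q * n * mu = 1.602e-19 * 1.70e+17 * 858 = 2.33668e+01 S/cm
Step 2: rho = 1 / sigma = 1 / 2.33668e+01 = 0.0428 ohm*cm

0.0428


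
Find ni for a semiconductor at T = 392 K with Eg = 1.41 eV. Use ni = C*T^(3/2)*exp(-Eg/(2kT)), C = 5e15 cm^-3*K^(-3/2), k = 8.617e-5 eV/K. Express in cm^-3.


Step 1: Compute kT = 8.617e-5 * 392 = 0.03377864 eV
Step 2: Exponent = -Eg/(2kT) = -1.41/(2*0.03377864) = -20.87118
Step 3: T^(3/2) = 392^1.5 = 7761.20
Step 4: ni = 5e15 * 7761.20 * exp(-20.87118) = 3.35e+10 cm^-3

3.35e+10


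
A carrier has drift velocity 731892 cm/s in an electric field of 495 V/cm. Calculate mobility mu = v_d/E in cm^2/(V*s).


Step 1: mu = v_d / E
Step 2: mu = 731892 / 495
Step 3: mu = 1478.57 cm^2/(V*s)

1478.57


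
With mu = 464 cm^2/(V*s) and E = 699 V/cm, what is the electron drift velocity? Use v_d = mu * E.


Step 1: v_d = mu * E
Step 2: v_d = 464 * 699 = 324336
Step 3: v_d = 3.24e+05 cm/s

3.24e+05


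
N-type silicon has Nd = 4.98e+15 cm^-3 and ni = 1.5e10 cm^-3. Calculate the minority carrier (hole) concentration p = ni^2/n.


Step 1: Since Nd >> ni, n ≈ Nd = 4.98e+15 cm^-3
Step 2: p = ni^2 / n = (1.5e10)^2 / 4.98e+15
Step 3: p = 2.25e20 / 4.98e+15 = 4.52e+04 cm^-3

4.52e+04


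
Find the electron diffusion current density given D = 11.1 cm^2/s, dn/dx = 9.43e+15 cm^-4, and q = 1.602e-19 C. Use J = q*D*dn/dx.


Step 1: J = q * D * (dn/dx)
Step 2: J = 1.602e-19 * 11.1 * 9.43e+15
Step 3: J = 1.68e-02 A/cm^2

1.68e-02


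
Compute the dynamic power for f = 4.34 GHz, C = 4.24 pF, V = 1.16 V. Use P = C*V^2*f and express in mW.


Step 1: V^2 = 1.16^2 = 1.3456 V^2
Step 2: P = C*V^2*f = 4.24e-12 F * 1.3456 * 4.34e9 Hz
Step 3: P = 2.476119296e-02 W
Step 4: P = 24.761 mW

24.761


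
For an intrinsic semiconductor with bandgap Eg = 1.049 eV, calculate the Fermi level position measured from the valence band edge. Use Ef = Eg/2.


Step 1: For an intrinsic semiconductor, the Fermi level sits at midgap.
Step 2: Ef = Eg / 2 = 1.049 / 2 = 0.5245 eV

0.5245


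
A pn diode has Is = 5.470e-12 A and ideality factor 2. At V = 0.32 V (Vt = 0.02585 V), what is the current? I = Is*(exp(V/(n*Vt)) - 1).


Step 1: V/(n*Vt) = 0.32/(2*0.02585) = 6.1896
Step 2: exp(6.1896) = 4.8765e+02
Step 3: I = 5.470e-12 * (4.8765e+02 - 1) = 2.66e-09 A

2.66e-09


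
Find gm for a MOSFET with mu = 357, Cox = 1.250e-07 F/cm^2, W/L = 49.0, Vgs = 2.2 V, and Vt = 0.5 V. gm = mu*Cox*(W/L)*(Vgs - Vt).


Step 1: Vov = Vgs - Vt = 2.2 - 0.5 = 1.7 V
Step 2: gm = mu * Cox * (W/L) * Vov
Step 3: gm = 357 * 1.250e-07 * 49.0 * 1.7 = 3.72e-03 S

3.72e-03


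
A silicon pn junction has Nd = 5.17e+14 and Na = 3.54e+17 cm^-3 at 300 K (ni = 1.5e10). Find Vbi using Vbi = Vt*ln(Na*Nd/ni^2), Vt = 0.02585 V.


Step 1: Compute Na*Nd/ni^2 = 3.54e+17 * 5.17e+14 / (1.5e10)^2 = 8.1341e+11
Step 2: ln(8.1341e+11) = 27.4245
Step 3: Vbi = 0.02585 * 27.4245 = 0.709 V

0.709


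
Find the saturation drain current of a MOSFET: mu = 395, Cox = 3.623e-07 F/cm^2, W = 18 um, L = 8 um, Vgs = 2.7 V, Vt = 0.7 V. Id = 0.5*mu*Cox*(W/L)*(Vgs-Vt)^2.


Step 1: Overdrive voltage Vov = Vgs - Vt = 2.7 - 0.7 = 2.0 V
Step 2: W/L = 18/8 = 2.25
Step 3: Id = 0.5 * 395 * 3.623e-07 * 2.25 * 2.0^2
Step 4: Id = 6.44e-04 A

6.44e-04


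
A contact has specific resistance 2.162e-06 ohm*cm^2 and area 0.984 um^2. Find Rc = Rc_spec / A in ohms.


Step 1: Convert area to cm^2: 0.984 um^2 = 9.8400e-09 cm^2
Step 2: Rc = Rc_spec / A = 2.162e-06 / 9.8400e-09
Step 3: Rc = 2.20e+02 ohms

2.20e+02


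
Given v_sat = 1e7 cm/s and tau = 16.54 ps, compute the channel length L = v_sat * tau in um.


Step 1: tau in seconds = 16.54 ps * 1e-12 = 1.6540e-11 s
Step 2: L = v_sat * tau = 1e7 * 1.6540e-11 = 1.6540e-04 cm
Step 3: L in um = 1.6540e-04 * 1e4 = 1.654 um

1.654


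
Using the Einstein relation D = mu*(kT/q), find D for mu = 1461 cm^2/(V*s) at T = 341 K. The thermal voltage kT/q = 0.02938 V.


Step 1: D = mu * (kT/q)
Step 2: D = 1461 * 0.02938
Step 3: D = 42.92 cm^2/s

42.92


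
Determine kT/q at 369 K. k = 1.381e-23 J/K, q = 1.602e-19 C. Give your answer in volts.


Step 1: kT = 1.381e-23 * 369 = 5.09589e-21 J
Step 2: Vt = kT/q = 5.09589e-21 / 1.602e-19
Step 3: Vt = 0.03181 V

0.03181


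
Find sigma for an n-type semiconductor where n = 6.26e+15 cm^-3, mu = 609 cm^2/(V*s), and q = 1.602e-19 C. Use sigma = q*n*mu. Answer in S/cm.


Step 1: sigma = q * n * mu
Step 2: sigma = 1.602e-19 * 6.26e+15 * 609
Step 3: sigma = 6.107e-01 S/cm

6.107e-01


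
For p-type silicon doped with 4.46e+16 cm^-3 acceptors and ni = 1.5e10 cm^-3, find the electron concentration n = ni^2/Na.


Step 1: Majority hole concentration p ≈ Na = 4.46e+16 cm^-3
Step 2: n = ni^2 / Na = (1.5e10)^2 / 4.46e+16
Step 3: n = 5.04e+03 cm^-3

5.04e+03


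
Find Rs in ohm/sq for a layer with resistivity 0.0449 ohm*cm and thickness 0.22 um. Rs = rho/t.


Step 1: Convert thickness to cm: t = 0.22 um = 2.2000e-05 cm
Step 2: Rs = rho / t = 0.0449 / 2.2000e-05
Step 3: Rs = 2040.9 ohm/sq

2040.9


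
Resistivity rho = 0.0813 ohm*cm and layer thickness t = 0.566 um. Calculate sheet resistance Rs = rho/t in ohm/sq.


Step 1: Convert thickness to cm: t = 0.566 um = 5.6600e-05 cm
Step 2: Rs = rho / t = 0.0813 / 5.6600e-05
Step 3: Rs = 1436.4 ohm/sq

1436.4


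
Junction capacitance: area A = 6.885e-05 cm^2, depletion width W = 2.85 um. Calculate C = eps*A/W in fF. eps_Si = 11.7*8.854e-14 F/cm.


Step 1: eps_Si = 11.7 * 8.854e-14 = 1.035918e-12 F/cm
Step 2: W in cm = 2.85 * 1e-4 = 2.85e-04 cm
Step 3: C = 1.035918e-12 * 6.885e-05 / 2.85e-04 = 2.502560e-13 F
Step 4: C = 250.26 fF

250.26


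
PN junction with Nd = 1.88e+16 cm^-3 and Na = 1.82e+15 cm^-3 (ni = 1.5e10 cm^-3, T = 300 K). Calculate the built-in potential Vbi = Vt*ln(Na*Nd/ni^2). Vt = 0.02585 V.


Step 1: Compute Na*Nd/ni^2 = 1.82e+15 * 1.88e+16 / (1.5e10)^2 = 1.5207e+11
Step 2: ln(1.5207e+11) = 25.7476
Step 3: Vbi = 0.02585 * 25.7476 = 0.666 V

0.666


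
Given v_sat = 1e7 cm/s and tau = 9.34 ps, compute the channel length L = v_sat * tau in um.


Step 1: tau in seconds = 9.34 ps * 1e-12 = 9.3400e-12 s
Step 2: L = v_sat * tau = 1e7 * 9.3400e-12 = 9.3400e-05 cm
Step 3: L in um = 9.3400e-05 * 1e4 = 0.934 um

0.934


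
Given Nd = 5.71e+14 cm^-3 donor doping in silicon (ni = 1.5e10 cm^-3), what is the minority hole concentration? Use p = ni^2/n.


Step 1: Since Nd >> ni, n ≈ Nd = 5.71e+14 cm^-3
Step 2: p = ni^2 / n = (1.5e10)^2 / 5.71e+14
Step 3: p = 2.25e20 / 5.71e+14 = 3.94e+05 cm^-3

3.94e+05


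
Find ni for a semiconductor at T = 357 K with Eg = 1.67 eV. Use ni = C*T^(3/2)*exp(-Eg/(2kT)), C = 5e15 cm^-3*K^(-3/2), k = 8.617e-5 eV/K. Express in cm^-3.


Step 1: Compute kT = 8.617e-5 * 357 = 0.03076269 eV
Step 2: Exponent = -Eg/(2kT) = -1.67/(2*0.03076269) = -27.14327
Step 3: T^(3/2) = 357^1.5 = 6745.32
Step 4: ni = 5e15 * 6745.32 * exp(-27.14327) = 5.49e+07 cm^-3

5.49e+07


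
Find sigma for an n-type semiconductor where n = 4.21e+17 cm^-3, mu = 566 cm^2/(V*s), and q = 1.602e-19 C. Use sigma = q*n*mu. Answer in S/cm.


Step 1: sigma = q * n * mu
Step 2: sigma = 1.602e-19 * 4.21e+17 * 566
Step 3: sigma = 3.817e+01 S/cm

3.817e+01


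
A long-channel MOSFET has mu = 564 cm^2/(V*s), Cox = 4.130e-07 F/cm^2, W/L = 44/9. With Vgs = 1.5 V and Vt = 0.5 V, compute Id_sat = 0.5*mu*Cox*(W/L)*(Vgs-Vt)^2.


Step 1: Overdrive voltage Vov = Vgs - Vt = 1.5 - 0.5 = 1.0 V
Step 2: W/L = 44/9 = 4.88889
Step 3: Id = 0.5 * 564 * 4.130e-07 * 4.88889 * 1.0^2
Step 4: Id = 5.69e-04 A

5.69e-04


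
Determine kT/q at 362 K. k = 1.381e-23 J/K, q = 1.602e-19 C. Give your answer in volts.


Step 1: kT = 1.381e-23 * 362 = 4.99922e-21 J
Step 2: Vt = kT/q = 4.99922e-21 / 1.602e-19
Step 3: Vt = 0.03121 V

0.03121


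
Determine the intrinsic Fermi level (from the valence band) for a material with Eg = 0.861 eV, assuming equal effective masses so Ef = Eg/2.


Step 1: For an intrinsic semiconductor, the Fermi level sits at midgap.
Step 2: Ef = Eg / 2 = 0.861 / 2 = 0.4305 eV

0.4305


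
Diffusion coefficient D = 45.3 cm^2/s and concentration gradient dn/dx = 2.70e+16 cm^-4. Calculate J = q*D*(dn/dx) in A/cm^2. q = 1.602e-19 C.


Step 1: J = q * D * (dn/dx)
Step 2: J = 1.602e-19 * 45.3 * 2.70e+16
Step 3: J = 1.96e-01 A/cm^2

1.96e-01


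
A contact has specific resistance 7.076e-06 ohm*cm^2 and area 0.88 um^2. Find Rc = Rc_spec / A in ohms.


Step 1: Convert area to cm^2: 0.88 um^2 = 8.8000e-09 cm^2
Step 2: Rc = Rc_spec / A = 7.076e-06 / 8.8000e-09
Step 3: Rc = 8.04e+02 ohms

8.04e+02


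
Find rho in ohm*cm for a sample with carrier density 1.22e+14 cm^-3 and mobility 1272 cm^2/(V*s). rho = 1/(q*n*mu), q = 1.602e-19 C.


Step 1: sigma = q * n * mu = 1.602e-19 * 1.22e+14 * 1272 = 2.48605e-02 S/cm
Step 2: rho = 1 / sigma = 1 / 2.48605e-02 = 40.22 ohm*cm

40.22


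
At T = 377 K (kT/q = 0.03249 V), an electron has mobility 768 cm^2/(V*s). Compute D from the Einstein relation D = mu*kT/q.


Step 1: D = mu * (kT/q)
Step 2: D = 768 * 0.03249
Step 3: D = 24.95 cm^2/s

24.95


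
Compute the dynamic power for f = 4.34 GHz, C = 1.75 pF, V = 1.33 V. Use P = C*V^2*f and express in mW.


Step 1: V^2 = 1.33^2 = 1.7689 V^2
Step 2: P = C*V^2*f = 1.75e-12 F * 1.7689 * 4.34e9 Hz
Step 3: P = 1.34347955e-02 W
Step 4: P = 13.435 mW

13.435


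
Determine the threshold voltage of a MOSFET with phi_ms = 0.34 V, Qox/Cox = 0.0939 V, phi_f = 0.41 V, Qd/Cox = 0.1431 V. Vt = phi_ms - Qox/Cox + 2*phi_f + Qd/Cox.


Step 1: Vt = phi_ms - Qox/Cox + 2*phi_f + Qd/Cox
Step 2: Vt = 0.34 - 0.0939 + 2*0.41 + 0.1431
Step 3: Vt = 0.34 - 0.0939 + 0.82 + 0.1431
Step 4: Vt = 1.2092 V

1.2092


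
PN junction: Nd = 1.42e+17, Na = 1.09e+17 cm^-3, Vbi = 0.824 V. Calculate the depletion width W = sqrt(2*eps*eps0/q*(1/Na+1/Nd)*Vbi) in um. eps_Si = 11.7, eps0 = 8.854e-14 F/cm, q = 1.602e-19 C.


Step 1: 1/Na + 1/Nd = 1/1.09e+17 + 1/1.42e+17 = 1.62166e-17
Step 2: 2*eps*eps0/q = 2*11.7*8.854e-14/1.602e-19 = 1.293281e+07
Step 3: W^2 = 1.293281e+07 * 1.62166e-17 * 0.824 = 1.72814e-10
Step 4: W = sqrt(1.72814e-10) = 1.315e-05 cm = 0.1315 um

0.1315


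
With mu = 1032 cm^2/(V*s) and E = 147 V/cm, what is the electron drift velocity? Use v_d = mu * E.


Step 1: v_d = mu * E
Step 2: v_d = 1032 * 147 = 151704
Step 3: v_d = 1.52e+05 cm/s

1.52e+05


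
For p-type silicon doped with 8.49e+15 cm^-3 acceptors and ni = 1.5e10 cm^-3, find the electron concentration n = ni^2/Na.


Step 1: Majority hole concentration p ≈ Na = 8.49e+15 cm^-3
Step 2: n = ni^2 / Na = (1.5e10)^2 / 8.49e+15
Step 3: n = 2.65e+04 cm^-3

2.65e+04


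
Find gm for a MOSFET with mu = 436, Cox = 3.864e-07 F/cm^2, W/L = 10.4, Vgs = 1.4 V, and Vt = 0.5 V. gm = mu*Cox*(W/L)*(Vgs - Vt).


Step 1: Vov = Vgs - Vt = 1.4 - 0.5 = 0.9 V
Step 2: gm = mu * Cox * (W/L) * Vov
Step 3: gm = 436 * 3.864e-07 * 10.4 * 0.9 = 1.58e-03 S

1.58e-03


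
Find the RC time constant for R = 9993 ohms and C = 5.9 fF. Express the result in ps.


Step 1: tau = R * C
Step 2: tau = 9993 * 5.9 fF = 9993 * 5.9e-15 F
Step 3: tau = 5.89587e-11 s = 58.9587 ps

58.9587


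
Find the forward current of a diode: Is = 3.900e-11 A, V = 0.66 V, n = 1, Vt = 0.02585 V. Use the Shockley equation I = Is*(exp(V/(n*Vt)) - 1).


Step 1: V/(n*Vt) = 0.66/(1*0.02585) = 25.5319
Step 2: exp(25.5319) = 1.2256e+11
Step 3: I = 3.900e-11 * (1.2256e+11 - 1) = 4.78e+00 A

4.78e+00


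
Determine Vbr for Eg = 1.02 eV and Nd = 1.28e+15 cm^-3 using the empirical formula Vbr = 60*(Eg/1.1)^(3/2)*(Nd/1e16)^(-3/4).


Step 1: Eg/1.1 = 1.02/1.1 = 0.927273
Step 2: (Eg/1.1)^1.5 = 0.927273^1.5 = 0.892918
Step 3: (Nd/1e16)^(-0.75) = (0.128)^(-0.75) = 4.672965
Step 4: Vbr = 60 * 0.892918 * 4.672965 = 250.4 V

250.4


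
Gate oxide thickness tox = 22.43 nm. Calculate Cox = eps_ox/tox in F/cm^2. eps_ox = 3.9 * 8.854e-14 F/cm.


Step 1: eps_ox = 3.9 * 8.854e-14 = 3.45306e-13 F/cm
Step 2: tox in cm = 22.43 nm * 1e-7 = 2.2430e-06 cm
Step 3: Cox = 3.45306e-13 / 2.2430e-06 = 1.54e-07 F/cm^2

1.54e-07


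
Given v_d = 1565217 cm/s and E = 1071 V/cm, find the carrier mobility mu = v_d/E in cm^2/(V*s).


Step 1: mu = v_d / E
Step 2: mu = 1565217 / 1071
Step 3: mu = 1461.45 cm^2/(V*s)

1461.45


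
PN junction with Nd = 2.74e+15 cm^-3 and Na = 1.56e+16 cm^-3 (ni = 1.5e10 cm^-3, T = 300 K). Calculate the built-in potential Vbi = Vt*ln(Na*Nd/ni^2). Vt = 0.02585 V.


Step 1: Compute Na*Nd/ni^2 = 1.56e+16 * 2.74e+15 / (1.5e10)^2 = 1.8997e+11
Step 2: ln(1.8997e+11) = 25.9701
Step 3: Vbi = 0.02585 * 25.9701 = 0.671 V

0.671


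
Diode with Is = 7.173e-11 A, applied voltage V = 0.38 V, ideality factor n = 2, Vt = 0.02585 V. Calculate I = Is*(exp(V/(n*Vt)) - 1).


Step 1: V/(n*Vt) = 0.38/(2*0.02585) = 7.3501
Step 2: exp(7.3501) = 1.5564e+03
Step 3: I = 7.173e-11 * (1.5564e+03 - 1) = 1.12e-07 A

1.12e-07


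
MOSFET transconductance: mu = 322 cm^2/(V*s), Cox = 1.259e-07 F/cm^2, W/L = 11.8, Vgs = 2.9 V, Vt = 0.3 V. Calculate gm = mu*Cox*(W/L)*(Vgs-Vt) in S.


Step 1: Vov = Vgs - Vt = 2.9 - 0.3 = 2.6 V
Step 2: gm = mu * Cox * (W/L) * Vov
Step 3: gm = 322 * 1.259e-07 * 11.8 * 2.6 = 1.24e-03 S

1.24e-03


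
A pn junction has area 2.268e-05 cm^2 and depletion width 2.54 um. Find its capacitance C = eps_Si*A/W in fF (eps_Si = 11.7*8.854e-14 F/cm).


Step 1: eps_Si = 11.7 * 8.854e-14 = 1.035918e-12 F/cm
Step 2: W in cm = 2.54 * 1e-4 = 2.54e-04 cm
Step 3: C = 1.035918e-12 * 2.268e-05 / 2.54e-04 = 9.249850e-14 F
Step 4: C = 92.5 fF

92.5


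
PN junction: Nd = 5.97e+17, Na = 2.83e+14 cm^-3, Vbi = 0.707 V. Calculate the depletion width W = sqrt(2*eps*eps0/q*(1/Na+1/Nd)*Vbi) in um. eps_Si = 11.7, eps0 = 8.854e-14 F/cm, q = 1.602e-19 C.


Step 1: 1/Na + 1/Nd = 1/2.83e+14 + 1/5.97e+17 = 3.53524e-15
Step 2: 2*eps*eps0/q = 2*11.7*8.854e-14/1.602e-19 = 1.293281e+07
Step 3: W^2 = 1.293281e+07 * 3.53524e-15 * 0.707 = 3.23245e-08
Step 4: W = sqrt(3.23245e-08) = 1.798e-04 cm = 1.798 um

1.798


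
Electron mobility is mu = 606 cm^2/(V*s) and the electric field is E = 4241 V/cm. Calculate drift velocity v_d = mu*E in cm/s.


Step 1: v_d = mu * E
Step 2: v_d = 606 * 4241 = 2570046
Step 3: v_d = 2.57e+06 cm/s

2.57e+06


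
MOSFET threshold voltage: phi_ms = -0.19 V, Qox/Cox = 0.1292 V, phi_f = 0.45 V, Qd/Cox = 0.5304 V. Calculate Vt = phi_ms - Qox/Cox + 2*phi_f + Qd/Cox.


Step 1: Vt = phi_ms - Qox/Cox + 2*phi_f + Qd/Cox
Step 2: Vt = -0.19 - 0.1292 + 2*0.45 + 0.5304
Step 3: Vt = -0.19 - 0.1292 + 0.9 + 0.5304
Step 4: Vt = 1.1112 V

1.1112


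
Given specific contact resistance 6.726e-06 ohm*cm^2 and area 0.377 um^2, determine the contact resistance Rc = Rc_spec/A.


Step 1: Convert area to cm^2: 0.377 um^2 = 3.7700e-09 cm^2
Step 2: Rc = Rc_spec / A = 6.726e-06 / 3.7700e-09
Step 3: Rc = 1.78e+03 ohms

1.78e+03


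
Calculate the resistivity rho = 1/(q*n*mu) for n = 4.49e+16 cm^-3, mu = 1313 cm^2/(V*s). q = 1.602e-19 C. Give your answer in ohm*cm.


Step 1: sigma = q * n * mu = 1.602e-19 * 4.49e+16 * 1313 = 9.44438e+00 S/cm
Step 2: rho = 1 / sigma = 1 / 9.44438e+00 = 0.1059 ohm*cm

0.1059


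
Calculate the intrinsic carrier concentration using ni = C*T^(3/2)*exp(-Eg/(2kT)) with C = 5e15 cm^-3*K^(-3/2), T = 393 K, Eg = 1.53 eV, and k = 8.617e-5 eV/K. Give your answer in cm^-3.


Step 1: Compute kT = 8.617e-5 * 393 = 0.03386481 eV
Step 2: Exponent = -Eg/(2kT) = -1.53/(2*0.03386481) = -22.58982
Step 3: T^(3/2) = 393^1.5 = 7790.92
Step 4: ni = 5e15 * 7790.92 * exp(-22.58982) = 6.02e+09 cm^-3

6.02e+09


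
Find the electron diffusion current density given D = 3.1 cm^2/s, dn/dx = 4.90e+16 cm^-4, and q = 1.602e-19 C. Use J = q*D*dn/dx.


Step 1: J = q * D * (dn/dx)
Step 2: J = 1.602e-19 * 3.1 * 4.90e+16
Step 3: J = 2.43e-02 A/cm^2

2.43e-02


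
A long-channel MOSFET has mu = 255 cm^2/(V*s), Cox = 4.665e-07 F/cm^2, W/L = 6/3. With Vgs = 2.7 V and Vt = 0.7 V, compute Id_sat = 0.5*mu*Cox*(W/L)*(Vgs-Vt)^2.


Step 1: Overdrive voltage Vov = Vgs - Vt = 2.7 - 0.7 = 2.0 V
Step 2: W/L = 6/3 = 2
Step 3: Id = 0.5 * 255 * 4.665e-07 * 2 * 2.0^2
Step 4: Id = 4.76e-04 A

4.76e-04


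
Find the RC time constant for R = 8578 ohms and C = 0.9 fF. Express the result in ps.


Step 1: tau = R * C
Step 2: tau = 8578 * 0.9 fF = 8578 * 9.0e-16 F
Step 3: tau = 7.7202e-12 s = 7.7202 ps

7.7202


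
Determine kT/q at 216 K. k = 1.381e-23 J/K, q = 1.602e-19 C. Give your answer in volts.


Step 1: kT = 1.381e-23 * 216 = 2.98296e-21 J
Step 2: Vt = kT/q = 2.98296e-21 / 1.602e-19
Step 3: Vt = 0.01862 V

0.01862


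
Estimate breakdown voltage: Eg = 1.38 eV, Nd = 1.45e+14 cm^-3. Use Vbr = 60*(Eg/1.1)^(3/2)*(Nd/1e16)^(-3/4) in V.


Step 1: Eg/1.1 = 1.38/1.1 = 1.254545
Step 2: (Eg/1.1)^1.5 = 1.254545^1.5 = 1.405172
Step 3: (Nd/1e16)^(-0.75) = (0.0145)^(-0.75) = 23.931725
Step 4: Vbr = 60 * 1.405172 * 23.931725 = 2017.7 V

2017.7


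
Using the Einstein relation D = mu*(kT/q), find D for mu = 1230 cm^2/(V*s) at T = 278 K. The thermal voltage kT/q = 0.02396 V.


Step 1: D = mu * (kT/q)
Step 2: D = 1230 * 0.02396
Step 3: D = 29.47 cm^2/s

29.47


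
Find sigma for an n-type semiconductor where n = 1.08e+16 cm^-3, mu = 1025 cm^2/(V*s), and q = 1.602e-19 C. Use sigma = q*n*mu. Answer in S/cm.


Step 1: sigma = q * n * mu
Step 2: sigma = 1.602e-19 * 1.08e+16 * 1025
Step 3: sigma = 1.773e+00 S/cm

1.773e+00


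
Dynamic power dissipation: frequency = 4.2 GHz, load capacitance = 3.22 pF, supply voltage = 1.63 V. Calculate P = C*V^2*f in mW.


Step 1: V^2 = 1.63^2 = 2.6569 V^2
Step 2: P = C*V^2*f = 3.22e-12 F * 2.6569 * 4.2e9 Hz
Step 3: P = 3.59319156e-02 W
Step 4: P = 35.932 mW

35.932


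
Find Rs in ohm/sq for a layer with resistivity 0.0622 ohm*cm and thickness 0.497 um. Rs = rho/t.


Step 1: Convert thickness to cm: t = 0.497 um = 4.9700e-05 cm
Step 2: Rs = rho / t = 0.0622 / 4.9700e-05
Step 3: Rs = 1251.5 ohm/sq

1251.5


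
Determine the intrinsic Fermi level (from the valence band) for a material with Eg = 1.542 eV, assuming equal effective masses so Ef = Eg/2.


Step 1: For an intrinsic semiconductor, the Fermi level sits at midgap.
Step 2: Ef = Eg / 2 = 1.542 / 2 = 0.771 eV

0.771


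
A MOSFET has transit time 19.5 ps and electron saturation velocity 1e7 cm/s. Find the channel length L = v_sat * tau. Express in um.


Step 1: tau in seconds = 19.5 ps * 1e-12 = 1.9500e-11 s
Step 2: L = v_sat * tau = 1e7 * 1.9500e-11 = 1.9500e-04 cm
Step 3: L in um = 1.9500e-04 * 1e4 = 1.95 um

1.95


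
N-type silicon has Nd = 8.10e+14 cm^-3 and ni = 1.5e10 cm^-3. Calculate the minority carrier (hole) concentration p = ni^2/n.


Step 1: Since Nd >> ni, n ≈ Nd = 8.10e+14 cm^-3
Step 2: p = ni^2 / n = (1.5e10)^2 / 8.10e+14
Step 3: p = 2.25e20 / 8.10e+14 = 2.78e+05 cm^-3

2.78e+05


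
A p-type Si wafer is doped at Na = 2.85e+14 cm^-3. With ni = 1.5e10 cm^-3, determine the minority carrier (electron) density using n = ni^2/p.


Step 1: Majority hole concentration p ≈ Na = 2.85e+14 cm^-3
Step 2: n = ni^2 / Na = (1.5e10)^2 / 2.85e+14
Step 3: n = 7.89e+05 cm^-3

7.89e+05


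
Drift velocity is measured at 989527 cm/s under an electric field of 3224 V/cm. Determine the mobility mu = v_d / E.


Step 1: mu = v_d / E
Step 2: mu = 989527 / 3224
Step 3: mu = 306.93 cm^2/(V*s)

306.93


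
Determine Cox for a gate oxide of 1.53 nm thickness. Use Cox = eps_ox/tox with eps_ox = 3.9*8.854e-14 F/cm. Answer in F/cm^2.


Step 1: eps_ox = 3.9 * 8.854e-14 = 3.45306e-13 F/cm
Step 2: tox in cm = 1.53 nm * 1e-7 = 1.5300e-07 cm
Step 3: Cox = 3.45306e-13 / 1.5300e-07 = 2.26e-06 F/cm^2

2.26e-06


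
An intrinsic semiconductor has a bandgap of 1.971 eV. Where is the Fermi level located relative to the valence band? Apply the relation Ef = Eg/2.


Step 1: For an intrinsic semiconductor, the Fermi level sits at midgap.
Step 2: Ef = Eg / 2 = 1.971 / 2 = 0.9855 eV

0.9855


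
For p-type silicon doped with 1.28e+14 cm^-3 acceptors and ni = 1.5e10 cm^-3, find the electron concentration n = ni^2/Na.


Step 1: Majority hole concentration p ≈ Na = 1.28e+14 cm^-3
Step 2: n = ni^2 / Na = (1.5e10)^2 / 1.28e+14
Step 3: n = 1.76e+06 cm^-3

1.76e+06


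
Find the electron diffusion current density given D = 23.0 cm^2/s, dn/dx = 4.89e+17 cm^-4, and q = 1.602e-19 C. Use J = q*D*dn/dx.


Step 1: J = q * D * (dn/dx)
Step 2: J = 1.602e-19 * 23.0 * 4.89e+17
Step 3: J = 1.80e+00 A/cm^2

1.80e+00


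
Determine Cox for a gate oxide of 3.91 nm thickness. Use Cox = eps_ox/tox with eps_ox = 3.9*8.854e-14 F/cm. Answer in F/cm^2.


Step 1: eps_ox = 3.9 * 8.854e-14 = 3.45306e-13 F/cm
Step 2: tox in cm = 3.91 nm * 1e-7 = 3.9100e-07 cm
Step 3: Cox = 3.45306e-13 / 3.9100e-07 = 8.83e-07 F/cm^2

8.83e-07


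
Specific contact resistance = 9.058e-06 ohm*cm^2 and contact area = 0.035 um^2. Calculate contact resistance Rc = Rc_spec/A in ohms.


Step 1: Convert area to cm^2: 0.035 um^2 = 3.5000e-10 cm^2
Step 2: Rc = Rc_spec / A = 9.058e-06 / 3.5000e-10
Step 3: Rc = 2.59e+04 ohms

2.59e+04


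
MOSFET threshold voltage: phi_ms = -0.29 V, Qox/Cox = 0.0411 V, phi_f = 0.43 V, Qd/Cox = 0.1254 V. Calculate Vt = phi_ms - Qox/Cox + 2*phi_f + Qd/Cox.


Step 1: Vt = phi_ms - Qox/Cox + 2*phi_f + Qd/Cox
Step 2: Vt = -0.29 - 0.0411 + 2*0.43 + 0.1254
Step 3: Vt = -0.29 - 0.0411 + 0.86 + 0.1254
Step 4: Vt = 0.6543 V

0.6543


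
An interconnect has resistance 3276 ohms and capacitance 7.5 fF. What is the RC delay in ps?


Step 1: tau = R * C
Step 2: tau = 3276 * 7.5 fF = 3276 * 7.5e-15 F
Step 3: tau = 2.457e-11 s = 24.57 ps

24.57


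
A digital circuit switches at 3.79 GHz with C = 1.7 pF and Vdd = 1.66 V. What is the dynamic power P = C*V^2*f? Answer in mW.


Step 1: V^2 = 1.66^2 = 2.7556 V^2
Step 2: P = C*V^2*f = 1.7e-12 F * 2.7556 * 3.79e9 Hz
Step 3: P = 1.77543308e-02 W
Step 4: P = 17.754 mW

17.754


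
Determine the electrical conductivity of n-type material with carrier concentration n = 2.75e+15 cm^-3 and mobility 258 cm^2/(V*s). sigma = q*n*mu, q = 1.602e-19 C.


Step 1: sigma = q * n * mu
Step 2: sigma = 1.602e-19 * 2.75e+15 * 258
Step 3: sigma = 1.137e-01 S/cm

1.137e-01


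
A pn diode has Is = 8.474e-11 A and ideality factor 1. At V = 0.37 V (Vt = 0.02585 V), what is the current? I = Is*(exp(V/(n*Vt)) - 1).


Step 1: V/(n*Vt) = 0.37/(1*0.02585) = 14.3133
Step 2: exp(14.3133) = 1.6451e+06
Step 3: I = 8.474e-11 * (1.6451e+06 - 1) = 1.39e-04 A

1.39e-04


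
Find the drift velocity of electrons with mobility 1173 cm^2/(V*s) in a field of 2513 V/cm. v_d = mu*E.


Step 1: v_d = mu * E
Step 2: v_d = 1173 * 2513 = 2947749
Step 3: v_d = 2.95e+06 cm/s

2.95e+06


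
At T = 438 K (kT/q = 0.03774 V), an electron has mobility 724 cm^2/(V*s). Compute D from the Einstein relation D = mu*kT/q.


Step 1: D = mu * (kT/q)
Step 2: D = 724 * 0.03774
Step 3: D = 27.32 cm^2/s

27.32


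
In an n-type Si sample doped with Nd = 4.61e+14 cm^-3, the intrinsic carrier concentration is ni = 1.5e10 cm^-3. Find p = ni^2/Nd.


Step 1: Since Nd >> ni, n ≈ Nd = 4.61e+14 cm^-3
Step 2: p = ni^2 / n = (1.5e10)^2 / 4.61e+14
Step 3: p = 2.25e20 / 4.61e+14 = 4.88e+05 cm^-3

4.88e+05


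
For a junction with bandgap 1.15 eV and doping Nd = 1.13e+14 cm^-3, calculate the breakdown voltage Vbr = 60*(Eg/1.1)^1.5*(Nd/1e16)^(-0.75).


Step 1: Eg/1.1 = 1.15/1.1 = 1.045455
Step 2: (Eg/1.1)^1.5 = 1.045455^1.5 = 1.068952
Step 3: (Nd/1e16)^(-0.75) = (0.0113)^(-0.75) = 28.853013
Step 4: Vbr = 60 * 1.068952 * 28.853013 = 1850.5 V

1850.5


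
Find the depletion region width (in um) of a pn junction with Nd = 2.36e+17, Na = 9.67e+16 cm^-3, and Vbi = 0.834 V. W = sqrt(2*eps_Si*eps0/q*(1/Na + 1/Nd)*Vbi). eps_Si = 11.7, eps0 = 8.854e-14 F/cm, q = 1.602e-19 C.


Step 1: 1/Na + 1/Nd = 1/9.67e+16 + 1/2.36e+17 = 1.45785e-17
Step 2: 2*eps*eps0/q = 2*11.7*8.854e-14/1.602e-19 = 1.293281e+07
Step 3: W^2 = 1.293281e+07 * 1.45785e-17 * 0.834 = 1.57243e-10
Step 4: W = sqrt(1.57243e-10) = 1.254e-05 cm = 0.1254 um

0.1254


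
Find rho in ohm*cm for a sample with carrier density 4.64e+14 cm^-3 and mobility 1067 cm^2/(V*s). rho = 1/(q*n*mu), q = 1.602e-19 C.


Step 1: sigma = q * n * mu = 1.602e-19 * 4.64e+14 * 1067 = 7.93131e-02 S/cm
Step 2: rho = 1 / sigma = 1 / 7.93131e-02 = 12.61 ohm*cm

12.61


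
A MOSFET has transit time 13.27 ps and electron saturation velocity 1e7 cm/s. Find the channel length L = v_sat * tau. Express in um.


Step 1: tau in seconds = 13.27 ps * 1e-12 = 1.3270e-11 s
Step 2: L = v_sat * tau = 1e7 * 1.3270e-11 = 1.3270e-04 cm
Step 3: L in um = 1.3270e-04 * 1e4 = 1.327 um

1.327


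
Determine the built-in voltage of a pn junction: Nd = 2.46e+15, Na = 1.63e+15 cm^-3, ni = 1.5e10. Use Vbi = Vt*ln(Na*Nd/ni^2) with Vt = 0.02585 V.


Step 1: Compute Na*Nd/ni^2 = 1.63e+15 * 2.46e+15 / (1.5e10)^2 = 1.7821e+10
Step 2: ln(1.7821e+10) = 23.6036
Step 3: Vbi = 0.02585 * 23.6036 = 0.61 V

0.61


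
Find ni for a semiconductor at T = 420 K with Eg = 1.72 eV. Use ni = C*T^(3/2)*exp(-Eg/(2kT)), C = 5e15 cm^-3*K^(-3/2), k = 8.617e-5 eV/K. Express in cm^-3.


Step 1: Compute kT = 8.617e-5 * 420 = 0.0361914 eV
Step 2: Exponent = -Eg/(2kT) = -1.72/(2*0.0361914) = -23.76255
Step 3: T^(3/2) = 420^1.5 = 8607.44
Step 4: ni = 5e15 * 8607.44 * exp(-23.76255) = 2.06e+09 cm^-3

2.06e+09


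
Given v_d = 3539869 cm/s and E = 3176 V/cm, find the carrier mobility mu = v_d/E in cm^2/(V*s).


Step 1: mu = v_d / E
Step 2: mu = 3539869 / 3176
Step 3: mu = 1114.57 cm^2/(V*s)

1114.57


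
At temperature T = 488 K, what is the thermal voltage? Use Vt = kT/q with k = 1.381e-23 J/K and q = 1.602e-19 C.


Step 1: kT = 1.381e-23 * 488 = 6.73928e-21 J
Step 2: Vt = kT/q = 6.73928e-21 / 1.602e-19
Step 3: Vt = 0.04207 V

0.04207


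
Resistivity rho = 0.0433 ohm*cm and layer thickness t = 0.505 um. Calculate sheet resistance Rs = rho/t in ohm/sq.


Step 1: Convert thickness to cm: t = 0.505 um = 5.0500e-05 cm
Step 2: Rs = rho / t = 0.0433 / 5.0500e-05
Step 3: Rs = 857.4 ohm/sq

857.4


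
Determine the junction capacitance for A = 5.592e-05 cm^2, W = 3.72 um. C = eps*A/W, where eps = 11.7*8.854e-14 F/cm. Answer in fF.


Step 1: eps_Si = 11.7 * 8.854e-14 = 1.035918e-12 F/cm
Step 2: W in cm = 3.72 * 1e-4 = 3.72e-04 cm
Step 3: C = 1.035918e-12 * 5.592e-05 / 3.72e-04 = 1.557219e-13 F
Step 4: C = 155.72 fF

155.72


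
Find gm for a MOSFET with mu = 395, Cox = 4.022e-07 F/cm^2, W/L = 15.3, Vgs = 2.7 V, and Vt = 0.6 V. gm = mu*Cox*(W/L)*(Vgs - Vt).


Step 1: Vov = Vgs - Vt = 2.7 - 0.6 = 2.1 V
Step 2: gm = mu * Cox * (W/L) * Vov
Step 3: gm = 395 * 4.022e-07 * 15.3 * 2.1 = 5.10e-03 S

5.10e-03


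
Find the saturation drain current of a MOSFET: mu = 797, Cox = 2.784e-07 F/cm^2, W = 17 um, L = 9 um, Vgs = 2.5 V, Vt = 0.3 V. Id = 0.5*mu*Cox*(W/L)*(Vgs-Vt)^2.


Step 1: Overdrive voltage Vov = Vgs - Vt = 2.5 - 0.3 = 2.2 V
Step 2: W/L = 17/9 = 1.88889
Step 3: Id = 0.5 * 797 * 2.784e-07 * 1.88889 * 2.2^2
Step 4: Id = 1.01e-03 A

1.01e-03


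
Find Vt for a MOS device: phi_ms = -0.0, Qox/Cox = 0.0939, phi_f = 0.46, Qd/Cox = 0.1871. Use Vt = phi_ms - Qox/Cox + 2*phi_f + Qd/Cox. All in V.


Step 1: Vt = phi_ms - Qox/Cox + 2*phi_f + Qd/Cox
Step 2: Vt = -0.0 - 0.0939 + 2*0.46 + 0.1871
Step 3: Vt = -0.0 - 0.0939 + 0.92 + 0.1871
Step 4: Vt = 1.0132 V

1.0132


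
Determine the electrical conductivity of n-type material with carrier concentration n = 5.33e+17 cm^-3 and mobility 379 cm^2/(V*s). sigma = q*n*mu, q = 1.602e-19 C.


Step 1: sigma = q * n * mu
Step 2: sigma = 1.602e-19 * 5.33e+17 * 379
Step 3: sigma = 3.236e+01 S/cm

3.236e+01


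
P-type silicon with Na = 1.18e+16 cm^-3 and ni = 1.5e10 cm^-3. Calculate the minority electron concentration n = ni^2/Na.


Step 1: Majority hole concentration p ≈ Na = 1.18e+16 cm^-3
Step 2: n = ni^2 / Na = (1.5e10)^2 / 1.18e+16
Step 3: n = 1.91e+04 cm^-3

1.91e+04


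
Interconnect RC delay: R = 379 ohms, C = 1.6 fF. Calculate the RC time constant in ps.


Step 1: tau = R * C
Step 2: tau = 379 * 1.6 fF = 379 * 1.6e-15 F
Step 3: tau = 6.064e-13 s = 0.6064 ps

0.6064


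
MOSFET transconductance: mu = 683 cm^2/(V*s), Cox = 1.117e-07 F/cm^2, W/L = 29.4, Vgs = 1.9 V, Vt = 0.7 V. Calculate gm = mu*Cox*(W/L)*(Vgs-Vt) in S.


Step 1: Vov = Vgs - Vt = 1.9 - 0.7 = 1.2 V
Step 2: gm = mu * Cox * (W/L) * Vov
Step 3: gm = 683 * 1.117e-07 * 29.4 * 1.2 = 2.69e-03 S

2.69e-03


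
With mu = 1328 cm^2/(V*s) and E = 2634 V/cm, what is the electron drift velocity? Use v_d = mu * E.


Step 1: v_d = mu * E
Step 2: v_d = 1328 * 2634 = 3497952
Step 3: v_d = 3.50e+06 cm/s

3.50e+06


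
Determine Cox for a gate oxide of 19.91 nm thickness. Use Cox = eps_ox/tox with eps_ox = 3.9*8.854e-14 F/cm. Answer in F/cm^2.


Step 1: eps_ox = 3.9 * 8.854e-14 = 3.45306e-13 F/cm
Step 2: tox in cm = 19.91 nm * 1e-7 = 1.9910e-06 cm
Step 3: Cox = 3.45306e-13 / 1.9910e-06 = 1.73e-07 F/cm^2

1.73e-07


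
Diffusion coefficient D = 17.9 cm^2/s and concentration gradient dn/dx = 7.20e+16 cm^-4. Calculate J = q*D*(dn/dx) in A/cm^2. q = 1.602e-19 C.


Step 1: J = q * D * (dn/dx)
Step 2: J = 1.602e-19 * 17.9 * 7.20e+16
Step 3: J = 2.06e-01 A/cm^2

2.06e-01


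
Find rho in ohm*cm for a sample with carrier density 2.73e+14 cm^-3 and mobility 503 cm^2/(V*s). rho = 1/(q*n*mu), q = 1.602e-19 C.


Step 1: sigma = q * n * mu = 1.602e-19 * 2.73e+14 * 503 = 2.19985e-02 S/cm
Step 2: rho = 1 / sigma = 1 / 2.19985e-02 = 45.46 ohm*cm

45.46


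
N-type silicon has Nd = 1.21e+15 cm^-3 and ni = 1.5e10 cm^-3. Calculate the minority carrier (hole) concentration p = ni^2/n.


Step 1: Since Nd >> ni, n ≈ Nd = 1.21e+15 cm^-3
Step 2: p = ni^2 / n = (1.5e10)^2 / 1.21e+15
Step 3: p = 2.25e20 / 1.21e+15 = 1.86e+05 cm^-3

1.86e+05


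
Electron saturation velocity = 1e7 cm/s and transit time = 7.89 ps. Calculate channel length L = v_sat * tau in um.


Step 1: tau in seconds = 7.89 ps * 1e-12 = 7.8900e-12 s
Step 2: L = v_sat * tau = 1e7 * 7.8900e-12 = 7.8900e-05 cm
Step 3: L in um = 7.8900e-05 * 1e4 = 0.789 um

0.789


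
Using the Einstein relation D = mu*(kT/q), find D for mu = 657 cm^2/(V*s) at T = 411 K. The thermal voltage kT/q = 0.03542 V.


Step 1: D = mu * (kT/q)
Step 2: D = 657 * 0.03542
Step 3: D = 23.27 cm^2/s

23.27


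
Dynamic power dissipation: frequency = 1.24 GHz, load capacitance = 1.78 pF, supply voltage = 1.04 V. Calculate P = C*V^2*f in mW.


Step 1: V^2 = 1.04^2 = 1.0816 V^2
Step 2: P = C*V^2*f = 1.78e-12 F * 1.0816 * 1.24e9 Hz
Step 3: P = 2.38730752e-03 W
Step 4: P = 2.387 mW

2.387


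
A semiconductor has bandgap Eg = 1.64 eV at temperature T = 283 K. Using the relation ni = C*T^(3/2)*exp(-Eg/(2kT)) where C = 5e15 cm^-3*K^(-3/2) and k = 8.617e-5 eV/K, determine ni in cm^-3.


Step 1: Compute kT = 8.617e-5 * 283 = 0.02438611 eV
Step 2: Exponent = -Eg/(2kT) = -1.64/(2*0.02438611) = -33.62570
Step 3: T^(3/2) = 283^1.5 = 4760.80
Step 4: ni = 5e15 * 4760.80 * exp(-33.62570) = 5.93e+04 cm^-3

5.93e+04


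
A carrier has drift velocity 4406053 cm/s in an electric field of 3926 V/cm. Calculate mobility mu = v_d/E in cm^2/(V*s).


Step 1: mu = v_d / E
Step 2: mu = 4406053 / 3926
Step 3: mu = 1122.28 cm^2/(V*s)

1122.28


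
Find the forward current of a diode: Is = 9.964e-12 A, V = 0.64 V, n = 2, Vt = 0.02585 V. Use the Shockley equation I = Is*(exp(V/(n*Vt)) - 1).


Step 1: V/(n*Vt) = 0.64/(2*0.02585) = 12.3791
Step 2: exp(12.3791) = 2.3778e+05
Step 3: I = 9.964e-12 * (2.3778e+05 - 1) = 2.37e-06 A

2.37e-06


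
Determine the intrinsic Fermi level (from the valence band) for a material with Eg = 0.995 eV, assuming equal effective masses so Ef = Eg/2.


Step 1: For an intrinsic semiconductor, the Fermi level sits at midgap.
Step 2: Ef = Eg / 2 = 0.995 / 2 = 0.4975 eV

0.4975


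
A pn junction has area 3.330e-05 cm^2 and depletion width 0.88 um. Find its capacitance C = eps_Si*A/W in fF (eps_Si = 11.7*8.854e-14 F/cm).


Step 1: eps_Si = 11.7 * 8.854e-14 = 1.035918e-12 F/cm
Step 2: W in cm = 0.88 * 1e-4 = 8.80e-05 cm
Step 3: C = 1.035918e-12 * 3.330e-05 / 8.80e-05 = 3.920008e-13 F
Step 4: C = 392.0 fF

392.0


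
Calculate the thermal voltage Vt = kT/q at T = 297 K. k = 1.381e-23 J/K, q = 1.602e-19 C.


Step 1: kT = 1.381e-23 * 297 = 4.10157e-21 J
Step 2: Vt = kT/q = 4.10157e-21 / 1.602e-19
Step 3: Vt = 0.0256 V

0.0256


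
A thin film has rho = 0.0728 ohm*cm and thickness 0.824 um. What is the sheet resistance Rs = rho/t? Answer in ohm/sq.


Step 1: Convert thickness to cm: t = 0.824 um = 8.2400e-05 cm
Step 2: Rs = rho / t = 0.0728 / 8.2400e-05
Step 3: Rs = 883.5 ohm/sq

883.5


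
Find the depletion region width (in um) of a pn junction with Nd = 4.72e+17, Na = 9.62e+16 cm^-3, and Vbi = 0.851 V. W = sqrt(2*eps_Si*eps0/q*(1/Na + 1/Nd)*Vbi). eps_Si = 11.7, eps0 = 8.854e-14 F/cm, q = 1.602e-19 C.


Step 1: 1/Na + 1/Nd = 1/9.62e+16 + 1/4.72e+17 = 1.25137e-17
Step 2: 2*eps*eps0/q = 2*11.7*8.854e-14/1.602e-19 = 1.293281e+07
Step 3: W^2 = 1.293281e+07 * 1.25137e-17 * 0.851 = 1.37724e-10
Step 4: W = sqrt(1.37724e-10) = 1.174e-05 cm = 0.1174 um

0.1174


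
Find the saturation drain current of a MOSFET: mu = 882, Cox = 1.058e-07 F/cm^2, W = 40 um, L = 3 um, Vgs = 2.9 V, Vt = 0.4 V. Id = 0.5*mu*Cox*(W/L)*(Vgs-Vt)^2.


Step 1: Overdrive voltage Vov = Vgs - Vt = 2.9 - 0.4 = 2.5 V
Step 2: W/L = 40/3 = 13.3333
Step 3: Id = 0.5 * 882 * 1.058e-07 * 13.3333 * 2.5^2
Step 4: Id = 3.89e-03 A

3.89e-03


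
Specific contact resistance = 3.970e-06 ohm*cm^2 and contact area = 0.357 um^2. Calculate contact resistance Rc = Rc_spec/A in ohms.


Step 1: Convert area to cm^2: 0.357 um^2 = 3.5700e-09 cm^2
Step 2: Rc = Rc_spec / A = 3.970e-06 / 3.5700e-09
Step 3: Rc = 1.11e+03 ohms

1.11e+03


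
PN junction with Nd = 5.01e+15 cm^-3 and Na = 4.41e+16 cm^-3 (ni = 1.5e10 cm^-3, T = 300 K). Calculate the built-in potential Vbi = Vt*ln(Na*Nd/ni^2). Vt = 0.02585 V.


Step 1: Compute Na*Nd/ni^2 = 4.41e+16 * 5.01e+15 / (1.5e10)^2 = 9.8196e+11
Step 2: ln(9.8196e+11) = 27.6128
Step 3: Vbi = 0.02585 * 27.6128 = 0.714 V

0.714


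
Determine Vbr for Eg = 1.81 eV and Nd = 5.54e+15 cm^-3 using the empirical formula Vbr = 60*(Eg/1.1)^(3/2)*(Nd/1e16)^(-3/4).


Step 1: Eg/1.1 = 1.81/1.1 = 1.645455
Step 2: (Eg/1.1)^1.5 = 1.645455^1.5 = 2.110712
Step 3: (Nd/1e16)^(-0.75) = (0.554)^(-0.75) = 1.557283
Step 4: Vbr = 60 * 2.110712 * 1.557283 = 197.2 V

197.2


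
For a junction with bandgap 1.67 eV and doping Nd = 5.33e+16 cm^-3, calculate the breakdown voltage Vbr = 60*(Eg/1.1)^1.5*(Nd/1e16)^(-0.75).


Step 1: Eg/1.1 = 1.67/1.1 = 1.518182
Step 2: (Eg/1.1)^1.5 = 1.518182^1.5 = 1.870621
Step 3: (Nd/1e16)^(-0.75) = (5.33)^(-0.75) = 0.285072
Step 4: Vbr = 60 * 1.870621 * 0.285072 = 32.0 V

32.0


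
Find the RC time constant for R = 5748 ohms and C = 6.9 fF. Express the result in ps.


Step 1: tau = R * C
Step 2: tau = 5748 * 6.9 fF = 5748 * 6.9e-15 F
Step 3: tau = 3.96612e-11 s = 39.6612 ps

39.6612


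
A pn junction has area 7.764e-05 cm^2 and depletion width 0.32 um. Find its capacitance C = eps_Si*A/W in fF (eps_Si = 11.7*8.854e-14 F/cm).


Step 1: eps_Si = 11.7 * 8.854e-14 = 1.035918e-12 F/cm
Step 2: W in cm = 0.32 * 1e-4 = 3.20e-05 cm
Step 3: C = 1.035918e-12 * 7.764e-05 / 3.20e-05 = 2.513396e-12 F
Step 4: C = 2513.4 fF

2513.4


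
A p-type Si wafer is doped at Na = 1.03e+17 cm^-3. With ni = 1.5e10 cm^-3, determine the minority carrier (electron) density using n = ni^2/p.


Step 1: Majority hole concentration p ≈ Na = 1.03e+17 cm^-3
Step 2: n = ni^2 / Na = (1.5e10)^2 / 1.03e+17
Step 3: n = 2.18e+03 cm^-3

2.18e+03


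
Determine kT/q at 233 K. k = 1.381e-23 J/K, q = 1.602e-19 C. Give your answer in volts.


Step 1: kT = 1.381e-23 * 233 = 3.21773e-21 J
Step 2: Vt = kT/q = 3.21773e-21 / 1.602e-19
Step 3: Vt = 0.02009 V

0.02009


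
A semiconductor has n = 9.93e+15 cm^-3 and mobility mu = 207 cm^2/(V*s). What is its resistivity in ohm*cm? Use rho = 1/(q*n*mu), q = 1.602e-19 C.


Step 1: sigma = q * n * mu = 1.602e-19 * 9.93e+15 * 207 = 3.29293e-01 S/cm
Step 2: rho = 1 / sigma = 1 / 3.29293e-01 = 3.037 ohm*cm

3.037


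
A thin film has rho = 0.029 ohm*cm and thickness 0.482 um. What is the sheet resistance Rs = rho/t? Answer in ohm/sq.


Step 1: Convert thickness to cm: t = 0.482 um = 4.8200e-05 cm
Step 2: Rs = rho / t = 0.029 / 4.8200e-05
Step 3: Rs = 601.7 ohm/sq

601.7
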